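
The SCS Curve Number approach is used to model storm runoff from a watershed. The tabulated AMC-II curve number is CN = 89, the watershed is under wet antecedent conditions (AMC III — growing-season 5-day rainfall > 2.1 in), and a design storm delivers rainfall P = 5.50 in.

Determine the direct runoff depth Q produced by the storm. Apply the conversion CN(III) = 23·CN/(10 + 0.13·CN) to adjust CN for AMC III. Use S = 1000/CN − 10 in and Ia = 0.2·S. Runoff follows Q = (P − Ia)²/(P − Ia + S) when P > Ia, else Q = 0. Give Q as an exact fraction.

CN(III) from CN(II)=89: (23·89)/(10 + 0.13·89) = 204700/2157 ≈ 94.900
Max retention: S = 1000/(204700/2157) − 10 = 1100/2047 in (≈ 0.537 in)
Initial abstraction Ia = S/5 = (1100/2047)/5 = 220/2047 ≈ 0.107 in
Excess rainfall: 5.500 − 0.107 = 5.393 in; P > Ia so Q > 0
Q: (22077/4094)² ÷ (24277/4094) = 44308539/9035458 in (≈ 4.904 in)

Q = 44308539/9035458 in ≈ 4.904 in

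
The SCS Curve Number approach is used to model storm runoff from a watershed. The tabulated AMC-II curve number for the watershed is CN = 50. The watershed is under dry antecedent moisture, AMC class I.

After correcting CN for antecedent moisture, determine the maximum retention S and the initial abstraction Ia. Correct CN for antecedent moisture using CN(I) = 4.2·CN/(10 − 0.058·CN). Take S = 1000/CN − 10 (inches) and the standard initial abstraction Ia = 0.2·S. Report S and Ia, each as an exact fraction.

CN(I) from CN(II)=50: (4.2·50)/(10 − 0.058·50) = 2100/71 ≈ 29.577
Max retention: S = 1000/(2100/71) − 10 = 500/21 in (≈ 23.810 in)
Ia = 0.2S: 0.2·23.810 = 4.762 in (exactly 100/21)

S = 500/21 in ≈ 23.810 in; Ia = 100/21 in ≈ 4.762 in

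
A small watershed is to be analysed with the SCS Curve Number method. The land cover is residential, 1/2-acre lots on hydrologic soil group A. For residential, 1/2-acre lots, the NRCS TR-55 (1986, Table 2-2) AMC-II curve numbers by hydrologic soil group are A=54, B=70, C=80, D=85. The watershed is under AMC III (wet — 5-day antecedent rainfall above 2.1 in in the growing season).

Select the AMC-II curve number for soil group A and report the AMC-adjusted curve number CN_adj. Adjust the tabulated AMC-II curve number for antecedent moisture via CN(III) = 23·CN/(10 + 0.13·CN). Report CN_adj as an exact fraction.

CN_adj = 2700/37 ≈ 72.973

NRCS table: residential, 1/2-acre lots, soil group A → CN(II) = 54
Adjust CN=54 to AMC III: 23·54/(10 + 0.13·54) → 1242 ÷ (851/50) = 2700/37 ≈ 72.973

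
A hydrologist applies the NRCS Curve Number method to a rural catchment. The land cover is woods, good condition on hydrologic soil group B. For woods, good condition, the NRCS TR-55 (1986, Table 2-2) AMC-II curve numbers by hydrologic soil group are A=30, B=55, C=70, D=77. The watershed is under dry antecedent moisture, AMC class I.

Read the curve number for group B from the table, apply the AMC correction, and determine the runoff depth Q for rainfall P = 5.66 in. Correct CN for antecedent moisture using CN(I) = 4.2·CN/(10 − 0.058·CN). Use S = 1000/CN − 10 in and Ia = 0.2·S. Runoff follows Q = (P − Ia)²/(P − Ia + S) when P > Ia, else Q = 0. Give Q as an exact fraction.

Q = 46117681/314895350 in ≈ 0.146 in

NRCS table: woods, good condition, soil group B → CN(II) = 55
CN(I) from CN(II)=55: (4.2·55)/(10 − 0.058·55) = 7700/227 ≈ 33.921
Max retention: S = 1000/(7700/227) − 10 = 1500/77 in (≈ 19.481 in)
Initial abstraction Ia = S/5 = (1500/77)/5 = 300/77 ≈ 3.896 in
P − Ia = 5.660 − 3.896 = 6791/3850 ≈ 1.764 in (> 0, runoff occurs)
Runoff Q = (P−Ia)²/(P−Ia+S) = (1.764)²/(1.764+19.481) = 46117681/314895350 ≈ 0.146 in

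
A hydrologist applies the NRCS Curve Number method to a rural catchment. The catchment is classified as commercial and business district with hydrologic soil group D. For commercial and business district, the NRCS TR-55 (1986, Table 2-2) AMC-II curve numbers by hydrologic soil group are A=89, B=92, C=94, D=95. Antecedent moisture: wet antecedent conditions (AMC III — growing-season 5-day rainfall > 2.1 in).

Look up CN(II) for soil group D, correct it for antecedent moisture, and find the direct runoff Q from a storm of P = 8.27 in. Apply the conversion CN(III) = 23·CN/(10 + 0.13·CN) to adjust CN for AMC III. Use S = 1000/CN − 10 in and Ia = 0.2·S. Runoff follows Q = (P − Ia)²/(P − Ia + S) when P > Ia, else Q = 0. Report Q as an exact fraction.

NRCS table: commercial and business district, soil group D → CN(II) = 95
Wet (AMC III): CN(III) = 23·95/(10 + 0.13·95) = 2185/(447/20) = 43700/447 ≈ 97.763
Retention S: 1000/CN − 10 with CN=97.763 → S = 100/437 ≈ 0.229 in
Ia = 0.2S: 0.2·0.229 = 0.046 in (exactly 20/437)
P − Ia = 8.270 − 0.046 = 359399/43700 ≈ 8.224 in (> 0, runoff occurs)
Runoff Q = (P−Ia)²/(P−Ia+S) = (8.224)²/(8.224+0.229) = 129167641201/16142736300 ≈ 8.002 in

Q = 129167641201/16142736300 in ≈ 8.002 in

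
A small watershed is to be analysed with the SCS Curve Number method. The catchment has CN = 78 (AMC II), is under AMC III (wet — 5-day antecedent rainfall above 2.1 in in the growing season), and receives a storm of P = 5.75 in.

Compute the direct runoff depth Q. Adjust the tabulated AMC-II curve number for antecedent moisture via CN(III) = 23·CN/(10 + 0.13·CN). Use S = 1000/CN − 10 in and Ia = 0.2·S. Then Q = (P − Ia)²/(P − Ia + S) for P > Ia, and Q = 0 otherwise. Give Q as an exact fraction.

Q = 390102001/86653788 in ≈ 4.502 in

Adjust CN=78 to AMC III: 23·78/(10 + 0.13·78) → 1794 ÷ (1007/50) = 89700/1007 ≈ 89.076
Max retention: S = 1000/(89700/1007) − 10 = 1100/897 in (≈ 1.226 in)
Ia = 0.2S: 0.2·1.226 = 0.245 in (exactly 220/897)
Since P=5.750 > Ia=0.245: effective rainfall P−Ia = 19751/3588 in
Runoff Q = (P−Ia)²/(P−Ia+S) = (5.505)²/(5.505+1.226) = 390102001/86653788 ≈ 4.502 in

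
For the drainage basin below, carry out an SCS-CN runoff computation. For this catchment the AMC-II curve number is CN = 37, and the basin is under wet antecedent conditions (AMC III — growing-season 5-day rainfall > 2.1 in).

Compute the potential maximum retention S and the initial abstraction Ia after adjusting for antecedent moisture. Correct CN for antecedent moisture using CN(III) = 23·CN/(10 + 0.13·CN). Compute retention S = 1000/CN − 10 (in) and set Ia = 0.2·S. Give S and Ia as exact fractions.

S = 6300/851 in ≈ 7.403 in; Ia = 1260/851 in ≈ 1.481 in

Wet (AMC III): CN(III) = 23·37/(10 + 0.13·37) = 851/(1481/100) = 85100/1481 ≈ 57.461
Max retention: S = 1000/(85100/1481) − 10 = 6300/851 in (≈ 7.403 in)
Ia = 0.2S: 0.2·7.403 = 1.481 in (exactly 1260/851)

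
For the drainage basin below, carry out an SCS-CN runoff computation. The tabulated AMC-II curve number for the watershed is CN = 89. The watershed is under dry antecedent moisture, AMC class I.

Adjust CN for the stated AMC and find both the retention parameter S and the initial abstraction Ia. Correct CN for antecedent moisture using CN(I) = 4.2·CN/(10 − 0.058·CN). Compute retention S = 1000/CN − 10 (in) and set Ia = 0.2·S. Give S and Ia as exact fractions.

Dry (AMC I): CN(I) = 4.2·89/(10 − 0.058·89) = (1869/5)/(2419/500) = 186900/2419 ≈ 77.263
Retention S: 1000/CN − 10 with CN=77.263 → S = 5500/1869 ≈ 2.943 in
Ia = 0.2·(5500/1869) = 1100/1869 in ≈ 0.589 in

S = 5500/1869 in ≈ 2.943 in; Ia = 1100/1869 in ≈ 0.589 in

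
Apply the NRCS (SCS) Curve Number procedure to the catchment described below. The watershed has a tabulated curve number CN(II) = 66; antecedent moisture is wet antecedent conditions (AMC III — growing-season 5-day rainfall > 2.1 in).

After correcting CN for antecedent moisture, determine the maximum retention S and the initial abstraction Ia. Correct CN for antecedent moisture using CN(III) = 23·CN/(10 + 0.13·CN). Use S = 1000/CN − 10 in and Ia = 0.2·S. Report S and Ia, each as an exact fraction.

S = 1700/759 in ≈ 2.240 in; Ia = 340/759 in ≈ 0.448 in

Adjust CN=66 to AMC III: 23·66/(10 + 0.13·66) → 1518 ÷ (929/50) = 75900/929 ≈ 81.701
S = 1000/(75900/929) − 10 = 1700/759 in ≈ 2.240 in
Ia = 0.2S: 0.2·2.240 = 0.448 in (exactly 340/759)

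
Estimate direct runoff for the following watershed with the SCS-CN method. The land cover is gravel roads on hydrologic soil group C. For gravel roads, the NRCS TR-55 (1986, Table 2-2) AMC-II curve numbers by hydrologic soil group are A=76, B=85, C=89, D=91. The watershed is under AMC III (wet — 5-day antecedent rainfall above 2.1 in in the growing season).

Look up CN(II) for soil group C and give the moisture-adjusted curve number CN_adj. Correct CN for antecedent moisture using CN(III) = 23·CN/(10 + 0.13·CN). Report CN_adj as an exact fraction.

CN_adj = 204700/2157 ≈ 94.900

NRCS table: gravel roads, soil group C → CN(II) = 89
Adjust CN=89 to AMC III: 23·89/(10 + 0.13·89) → 2047 ÷ (2157/100) = 204700/2157 ≈ 94.900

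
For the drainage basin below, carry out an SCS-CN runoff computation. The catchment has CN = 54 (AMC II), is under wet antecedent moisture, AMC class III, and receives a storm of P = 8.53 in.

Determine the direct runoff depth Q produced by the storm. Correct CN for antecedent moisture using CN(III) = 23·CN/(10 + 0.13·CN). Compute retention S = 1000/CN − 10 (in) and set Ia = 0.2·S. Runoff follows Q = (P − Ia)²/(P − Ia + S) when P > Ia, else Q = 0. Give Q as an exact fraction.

Wet (AMC III): CN(III) = 23·54/(10 + 0.13·54) = 1242/(851/50) = 2700/37 ≈ 72.973
Retention S: 1000/CN − 10 with CN=72.973 → S = 100/27 ≈ 3.704 in
Initial abstraction Ia = S/5 = (100/27)/5 = 20/27 ≈ 0.741 in
P − Ia = 8.530 − 0.741 = 21031/2700 ≈ 7.789 in (> 0, runoff occurs)
Q: (21031/2700)² ÷ (31031/2700) = 442302961/83783700 in (≈ 5.279 in)

Q = 442302961/83783700 in ≈ 5.279 in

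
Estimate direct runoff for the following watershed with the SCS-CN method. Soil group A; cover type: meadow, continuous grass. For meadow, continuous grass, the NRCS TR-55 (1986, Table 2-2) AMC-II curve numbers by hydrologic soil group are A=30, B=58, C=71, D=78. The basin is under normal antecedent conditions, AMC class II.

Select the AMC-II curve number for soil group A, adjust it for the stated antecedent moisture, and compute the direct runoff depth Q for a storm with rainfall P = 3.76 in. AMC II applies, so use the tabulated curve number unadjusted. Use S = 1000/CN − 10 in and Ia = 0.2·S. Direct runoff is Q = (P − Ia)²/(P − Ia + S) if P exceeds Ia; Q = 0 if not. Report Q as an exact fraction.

Q = 0 in ≈ 0.000 in

NRCS table: meadow, continuous grass, soil group A → CN(II) = 30
AMC II — tabulated CN = 30 applies directly.
Retention S: 1000/CN − 10 with CN=30.000 → S = 70/3 ≈ 23.333 in
Initial abstraction Ia = S/5 = (70/3)/5 = 14/3 ≈ 4.667 in
P = 3.760 ≤ Ia = 4.667 in: entire storm abstracted, Q = 0.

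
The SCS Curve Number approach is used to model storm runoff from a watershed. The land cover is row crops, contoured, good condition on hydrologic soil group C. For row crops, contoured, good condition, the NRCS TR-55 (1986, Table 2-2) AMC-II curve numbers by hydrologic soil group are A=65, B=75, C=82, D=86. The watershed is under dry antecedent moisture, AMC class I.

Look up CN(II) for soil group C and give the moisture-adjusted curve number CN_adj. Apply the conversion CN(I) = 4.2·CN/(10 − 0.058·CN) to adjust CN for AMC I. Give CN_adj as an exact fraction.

NRCS table: row crops, contoured, good condition, soil group C → CN(II) = 82
Adjust CN=82 to AMC I: 4.2·82/(10 − 0.058·82) → (1722/5) ÷ (1311/250) = 28700/437 ≈ 65.675

CN_adj = 28700/437 ≈ 65.675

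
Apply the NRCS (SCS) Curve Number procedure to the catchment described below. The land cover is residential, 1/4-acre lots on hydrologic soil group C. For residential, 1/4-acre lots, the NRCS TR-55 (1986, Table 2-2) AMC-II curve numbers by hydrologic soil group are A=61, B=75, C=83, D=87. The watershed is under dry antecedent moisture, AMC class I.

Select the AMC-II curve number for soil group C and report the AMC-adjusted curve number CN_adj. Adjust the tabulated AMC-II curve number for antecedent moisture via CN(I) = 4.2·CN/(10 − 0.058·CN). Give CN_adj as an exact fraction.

CN_adj = 174300/2593 ≈ 67.219

NRCS table: residential, 1/4-acre lots, soil group C → CN(II) = 83
Adjust CN=83 to AMC I: 4.2·83/(10 − 0.058·83) → (1743/5) ÷ (2593/500) = 174300/2593 ≈ 67.219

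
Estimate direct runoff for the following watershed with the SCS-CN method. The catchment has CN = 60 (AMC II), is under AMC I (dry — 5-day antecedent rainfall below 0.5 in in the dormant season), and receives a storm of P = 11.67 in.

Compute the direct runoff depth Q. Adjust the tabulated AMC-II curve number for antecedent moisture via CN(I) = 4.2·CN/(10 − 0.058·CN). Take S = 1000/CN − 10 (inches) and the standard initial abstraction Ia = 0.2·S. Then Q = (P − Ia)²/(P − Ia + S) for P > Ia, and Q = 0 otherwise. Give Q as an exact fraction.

Q = 2864497441/967182300 in ≈ 2.962 in

CN(I) from CN(II)=60: (4.2·60)/(10 − 0.058·60) = 6300/163 ≈ 38.650
Max retention: S = 1000/(6300/163) − 10 = 1000/63 in (≈ 15.873 in)
Initial abstraction Ia = S/5 = (1000/63)/5 = 200/63 ≈ 3.175 in
P − Ia = 11.670 − 3.175 = 53521/6300 ≈ 8.495 in (> 0, runoff occurs)
Runoff Q = (P−Ia)²/(P−Ia+S) = (8.495)²/(8.495+15.873) = 2864497441/967182300 ≈ 2.962 in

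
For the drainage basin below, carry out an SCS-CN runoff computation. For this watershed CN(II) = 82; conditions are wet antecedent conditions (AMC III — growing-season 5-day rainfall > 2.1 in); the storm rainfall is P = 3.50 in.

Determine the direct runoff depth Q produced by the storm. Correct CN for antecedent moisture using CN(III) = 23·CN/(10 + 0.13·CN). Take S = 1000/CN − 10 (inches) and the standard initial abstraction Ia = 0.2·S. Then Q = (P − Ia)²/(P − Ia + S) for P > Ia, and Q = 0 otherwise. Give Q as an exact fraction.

CN(III) from CN(II)=82: (23·82)/(10 + 0.13·82) = 94300/1033 ≈ 91.288
S = 1000/(94300/1033) − 10 = 900/943 in ≈ 0.954 in
Initial abstraction Ia = S/5 = (900/943)/5 = 180/943 ≈ 0.191 in
Since P=3.500 > Ia=0.191: effective rainfall P−Ia = 6241/1886 in
Q = (6241/1886)²/((6241/1886) + 900/943) = (38950081/3556996)/(8041/1886) = 38950081/15165326 in ≈ 2.568 in

Q = 38950081/15165326 in ≈ 2.568 in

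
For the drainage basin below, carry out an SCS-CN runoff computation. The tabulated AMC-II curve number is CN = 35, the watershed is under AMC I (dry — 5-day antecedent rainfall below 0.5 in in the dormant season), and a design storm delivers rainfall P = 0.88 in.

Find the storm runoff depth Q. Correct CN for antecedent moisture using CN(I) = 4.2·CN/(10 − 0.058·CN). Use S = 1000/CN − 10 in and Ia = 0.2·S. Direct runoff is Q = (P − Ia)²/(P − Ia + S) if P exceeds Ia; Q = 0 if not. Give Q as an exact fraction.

Dry (AMC I): CN(I) = 4.2·35/(10 − 0.058·35) = 147/(797/100) = 14700/797 ≈ 18.444
Retention S: 1000/CN − 10 with CN=18.444 → S = 6500/147 ≈ 44.218 in
Initial abstraction Ia = S/5 = (6500/147)/5 = 1300/147 ≈ 8.844 in
P = 0.880 ≤ Ia = 8.844 in: entire storm abstracted, Q = 0.

Q = 0 in ≈ 0.000 in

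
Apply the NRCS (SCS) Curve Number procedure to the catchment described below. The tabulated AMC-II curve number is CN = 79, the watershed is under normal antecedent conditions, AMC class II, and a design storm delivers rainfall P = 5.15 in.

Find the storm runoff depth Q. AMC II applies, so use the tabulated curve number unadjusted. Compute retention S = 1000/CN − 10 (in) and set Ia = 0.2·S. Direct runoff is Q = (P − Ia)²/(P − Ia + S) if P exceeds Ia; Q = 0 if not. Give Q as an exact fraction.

Average conditions: CN = 79 (no AMC adjustment).
Retention S: 1000/CN − 10 with CN=79.000 → S = 210/79 ≈ 2.658 in
Ia = 0.2S: 0.2·2.658 = 0.532 in (exactly 42/79)
P − Ia = 5.150 − 0.532 = 7297/1580 ≈ 4.618 in (> 0, runoff occurs)
Q: (7297/1580)² ÷ (11497/1580) = 53246209/18165260 in (≈ 2.931 in)

Q = 53246209/18165260 in ≈ 2.931 in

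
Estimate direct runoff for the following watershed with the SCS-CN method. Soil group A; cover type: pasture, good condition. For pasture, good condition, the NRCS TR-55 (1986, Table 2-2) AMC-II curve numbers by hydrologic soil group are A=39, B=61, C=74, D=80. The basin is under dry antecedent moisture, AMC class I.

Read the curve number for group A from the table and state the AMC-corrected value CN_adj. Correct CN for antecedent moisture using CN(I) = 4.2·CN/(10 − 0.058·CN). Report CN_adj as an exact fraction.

CN_adj = 81900/3869 ≈ 21.168

NRCS table: pasture, good condition, soil group A → CN(II) = 39
Adjust CN=39 to AMC I: 4.2·39/(10 − 0.058·39) → (819/5) ÷ (3869/500) = 81900/3869 ≈ 21.168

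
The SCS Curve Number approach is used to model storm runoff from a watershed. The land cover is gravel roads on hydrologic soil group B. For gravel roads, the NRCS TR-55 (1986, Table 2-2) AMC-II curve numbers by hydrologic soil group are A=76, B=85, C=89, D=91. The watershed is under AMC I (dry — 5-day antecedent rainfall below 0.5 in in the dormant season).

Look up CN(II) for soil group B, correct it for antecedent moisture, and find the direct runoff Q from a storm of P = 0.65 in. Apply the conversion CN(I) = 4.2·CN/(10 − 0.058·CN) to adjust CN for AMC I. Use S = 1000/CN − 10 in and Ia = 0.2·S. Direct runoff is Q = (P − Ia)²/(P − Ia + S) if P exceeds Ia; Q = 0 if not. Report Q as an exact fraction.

NRCS table: gravel roads, soil group B → CN(II) = 85
CN(I) from CN(II)=85: (4.2·85)/(10 − 0.058·85) = 11900/169 ≈ 70.414
Max retention: S = 1000/(11900/169) − 10 = 500/119 in (≈ 4.202 in)
Ia = 0.2S: 0.2·4.202 = 0.840 in (exactly 100/119)
P = 0.650 ≤ Ia = 0.840 in: entire storm abstracted, Q = 0.

Q = 0 in ≈ 0.000 in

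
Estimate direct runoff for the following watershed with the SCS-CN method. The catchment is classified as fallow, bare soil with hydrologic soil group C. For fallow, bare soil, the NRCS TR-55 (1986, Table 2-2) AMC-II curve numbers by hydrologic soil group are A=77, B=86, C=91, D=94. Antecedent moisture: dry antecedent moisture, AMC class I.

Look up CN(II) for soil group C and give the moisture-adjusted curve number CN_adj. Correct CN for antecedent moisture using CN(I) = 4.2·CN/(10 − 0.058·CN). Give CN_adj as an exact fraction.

NRCS table: fallow, bare soil, soil group C → CN(II) = 91
CN(I) from CN(II)=91: (4.2·91)/(10 − 0.058·91) = 63700/787 ≈ 80.940

CN_adj = 63700/787 ≈ 80.940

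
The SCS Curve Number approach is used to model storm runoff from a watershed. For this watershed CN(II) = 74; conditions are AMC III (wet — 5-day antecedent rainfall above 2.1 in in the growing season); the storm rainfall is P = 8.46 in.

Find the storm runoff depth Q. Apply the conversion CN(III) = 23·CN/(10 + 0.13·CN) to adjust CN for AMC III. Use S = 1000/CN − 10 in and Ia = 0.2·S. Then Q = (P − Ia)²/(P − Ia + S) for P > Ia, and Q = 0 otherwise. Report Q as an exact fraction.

Q = 120390262729/17529451150 in ≈ 6.868 in

Wet (AMC III): CN(III) = 23·74/(10 + 0.13·74) = 1702/(981/50) = 85100/981 ≈ 86.748
Max retention: S = 1000/(85100/981) − 10 = 1300/851 in (≈ 1.528 in)
Ia = 0.2·(1300/851) = 260/851 in ≈ 0.306 in
Since P=8.460 > Ia=0.306: effective rainfall P−Ia = 346973/42550 in
Q: (346973/42550)² ÷ (411973/42550) = 120390262729/17529451150 in (≈ 6.868 in)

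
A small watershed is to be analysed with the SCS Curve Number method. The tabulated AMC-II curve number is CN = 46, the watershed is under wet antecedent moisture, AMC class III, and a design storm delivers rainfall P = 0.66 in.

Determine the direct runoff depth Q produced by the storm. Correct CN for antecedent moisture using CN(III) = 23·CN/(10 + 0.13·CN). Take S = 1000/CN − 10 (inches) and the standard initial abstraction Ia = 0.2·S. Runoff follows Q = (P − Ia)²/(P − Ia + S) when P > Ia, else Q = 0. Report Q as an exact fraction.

Q = 0 in ≈ 0.000 in

Wet (AMC III): CN(III) = 23·46/(10 + 0.13·46) = 1058/(799/50) = 52900/799 ≈ 66.208
S = 1000/(52900/799) − 10 = 2700/529 in ≈ 5.104 in
Ia = 0.2·(2700/529) = 540/529 in ≈ 1.021 in
P = 0.660 ≤ Ia = 1.021 in: entire storm abstracted, Q = 0.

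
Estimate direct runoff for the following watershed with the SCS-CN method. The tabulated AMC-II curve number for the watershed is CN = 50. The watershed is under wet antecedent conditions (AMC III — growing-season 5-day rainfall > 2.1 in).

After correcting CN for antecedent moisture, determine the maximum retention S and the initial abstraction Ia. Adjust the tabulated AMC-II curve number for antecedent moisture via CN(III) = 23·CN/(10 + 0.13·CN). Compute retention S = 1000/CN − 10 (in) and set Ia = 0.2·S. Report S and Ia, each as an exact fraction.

S = 100/23 in ≈ 4.348 in; Ia = 20/23 in ≈ 0.870 in

Adjust CN=50 to AMC III: 23·50/(10 + 0.13·50) → 1150 ÷ (33/2) = 2300/33 ≈ 69.697
Retention S: 1000/CN − 10 with CN=69.697 → S = 100/23 ≈ 4.348 in
Initial abstraction Ia = S/5 = (100/23)/5 = 20/23 ≈ 0.870 in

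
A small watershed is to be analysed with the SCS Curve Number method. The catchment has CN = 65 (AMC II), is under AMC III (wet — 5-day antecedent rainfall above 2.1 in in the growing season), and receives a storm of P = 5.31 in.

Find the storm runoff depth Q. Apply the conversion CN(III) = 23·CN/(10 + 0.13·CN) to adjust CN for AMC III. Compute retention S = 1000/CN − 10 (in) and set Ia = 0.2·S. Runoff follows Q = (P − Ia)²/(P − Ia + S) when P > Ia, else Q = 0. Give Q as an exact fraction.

Adjust CN=65 to AMC III: 23·65/(10 + 0.13·65) → 1495 ÷ (369/20) = 29900/369 ≈ 81.030
Retention S: 1000/CN − 10 with CN=81.030 → S = 700/299 ≈ 2.341 in
Ia = 0.2S: 0.2·2.341 = 0.468 in (exactly 140/299)
Excess rainfall: 5.310 − 0.468 = 4.842 in; P > Ia so Q > 0
Q = (144769/29900)²/((144769/29900) + 700/299) = (20958063361/894010000)/(214769/29900) = 20958063361/6421593100 in ≈ 3.264 in

Q = 20958063361/6421593100 in ≈ 3.264 in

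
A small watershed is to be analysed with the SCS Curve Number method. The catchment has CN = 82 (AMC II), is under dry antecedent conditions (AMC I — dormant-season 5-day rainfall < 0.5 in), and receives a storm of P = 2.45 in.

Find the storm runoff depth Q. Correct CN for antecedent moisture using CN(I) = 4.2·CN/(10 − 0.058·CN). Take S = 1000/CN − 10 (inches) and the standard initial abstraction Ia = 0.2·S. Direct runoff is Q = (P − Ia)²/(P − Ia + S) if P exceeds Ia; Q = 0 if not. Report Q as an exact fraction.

CN(I) from CN(II)=82: (4.2·82)/(10 − 0.058·82) = 28700/437 ≈ 65.675
Retention S: 1000/CN − 10 with CN=65.675 → S = 1500/287 ≈ 5.226 in
Ia = 0.2·(1500/287) = 300/287 in ≈ 1.045 in
Excess rainfall: 2.450 − 1.045 = 1.405 in; P > Ia so Q > 0
Q = (8063/5740)²/((8063/5740) + 1500/287) = (65011969/32947600)/(38063/5740) = 65011969/218481620 in ≈ 0.298 in

Q = 65011969/218481620 in ≈ 0.298 in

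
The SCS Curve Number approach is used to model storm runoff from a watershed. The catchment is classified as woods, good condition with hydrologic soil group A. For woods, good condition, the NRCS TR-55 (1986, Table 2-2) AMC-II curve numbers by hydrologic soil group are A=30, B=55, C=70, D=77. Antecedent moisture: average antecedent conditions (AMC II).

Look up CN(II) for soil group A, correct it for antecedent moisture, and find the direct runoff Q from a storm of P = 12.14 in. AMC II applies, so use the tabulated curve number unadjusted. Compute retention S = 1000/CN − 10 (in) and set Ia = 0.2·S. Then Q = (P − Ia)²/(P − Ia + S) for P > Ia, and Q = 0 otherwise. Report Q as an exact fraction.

Q = 1256641/693150 in ≈ 1.813 in

NRCS table: woods, good condition, soil group A → CN(II) = 30
Average conditions: CN = 30 (no AMC adjustment).
Retention S: 1000/CN − 10 with CN=30.000 → S = 70/3 ≈ 23.333 in
Ia = 0.2·(70/3) = 14/3 in ≈ 4.667 in
Excess rainfall: 12.140 − 4.667 = 7.473 in; P > Ia so Q > 0
Q: (1121/150)² ÷ (4621/150) = 1256641/693150 in (≈ 1.813 in)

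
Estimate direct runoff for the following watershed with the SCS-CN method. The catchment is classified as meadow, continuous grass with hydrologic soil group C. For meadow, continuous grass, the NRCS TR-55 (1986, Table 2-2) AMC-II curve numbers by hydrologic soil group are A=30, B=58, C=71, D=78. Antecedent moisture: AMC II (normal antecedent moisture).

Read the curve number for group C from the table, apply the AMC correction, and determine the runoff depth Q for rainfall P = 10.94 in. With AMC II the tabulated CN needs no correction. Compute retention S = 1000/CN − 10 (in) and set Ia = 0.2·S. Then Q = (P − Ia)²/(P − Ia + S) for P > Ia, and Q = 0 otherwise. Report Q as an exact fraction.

NRCS table: meadow, continuous grass, soil group C → CN(II) = 71
AMC II — tabulated CN = 71 applies directly.
Retention S: 1000/CN − 10 with CN=71.000 → S = 290/71 ≈ 4.085 in
Ia = 0.2S: 0.2·4.085 = 0.817 in (exactly 58/71)
Excess rainfall: 10.940 − 0.817 = 10.123 in; P > Ia so Q > 0
Q = (35937/3550)²/((35937/3550) + 290/71) = (1291467969/12602500)/(50437/3550) = 1291467969/179051350 in ≈ 7.213 in

Q = 1291467969/179051350 in ≈ 7.213 in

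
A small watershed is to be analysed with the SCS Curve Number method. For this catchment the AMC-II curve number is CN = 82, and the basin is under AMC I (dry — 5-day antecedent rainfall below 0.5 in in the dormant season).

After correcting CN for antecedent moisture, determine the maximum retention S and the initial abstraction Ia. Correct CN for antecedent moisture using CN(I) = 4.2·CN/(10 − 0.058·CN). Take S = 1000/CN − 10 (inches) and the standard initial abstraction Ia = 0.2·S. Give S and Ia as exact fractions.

S = 1500/287 in ≈ 5.226 in; Ia = 300/287 in ≈ 1.045 in

Adjust CN=82 to AMC I: 4.2·82/(10 − 0.058·82) → (1722/5) ÷ (1311/250) = 28700/437 ≈ 65.675
S = 1000/(28700/437) − 10 = 1500/287 in ≈ 5.226 in
Initial abstraction Ia = S/5 = (1500/287)/5 = 300/287 ≈ 1.045 in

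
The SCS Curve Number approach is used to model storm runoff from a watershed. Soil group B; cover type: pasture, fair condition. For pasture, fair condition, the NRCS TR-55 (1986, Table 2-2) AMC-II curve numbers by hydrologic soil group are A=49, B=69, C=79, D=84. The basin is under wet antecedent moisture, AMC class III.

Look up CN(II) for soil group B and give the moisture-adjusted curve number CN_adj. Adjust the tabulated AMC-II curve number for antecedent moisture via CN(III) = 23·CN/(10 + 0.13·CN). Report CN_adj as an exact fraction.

NRCS table: pasture, fair condition, soil group B → CN(II) = 69
Wet (AMC III): CN(III) = 23·69/(10 + 0.13·69) = 1587/(1897/100) = 158700/1897 ≈ 83.658

CN_adj = 158700/1897 ≈ 83.658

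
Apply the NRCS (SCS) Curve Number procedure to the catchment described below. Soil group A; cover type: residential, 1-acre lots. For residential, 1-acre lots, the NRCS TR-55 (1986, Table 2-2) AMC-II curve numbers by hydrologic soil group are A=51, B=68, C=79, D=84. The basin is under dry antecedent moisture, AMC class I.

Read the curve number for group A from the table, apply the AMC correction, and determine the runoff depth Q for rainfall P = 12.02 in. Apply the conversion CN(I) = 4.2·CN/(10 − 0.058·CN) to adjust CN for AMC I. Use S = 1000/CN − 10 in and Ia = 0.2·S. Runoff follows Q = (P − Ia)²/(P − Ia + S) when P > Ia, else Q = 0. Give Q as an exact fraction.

NRCS table: residential, 1-acre lots, soil group A → CN(II) = 51
CN(I) from CN(II)=51: (4.2·51)/(10 − 0.058·51) = 15300/503 ≈ 30.417
S = 1000/(15300/503) − 10 = 3500/153 in ≈ 22.876 in
Initial abstraction Ia = S/5 = (3500/153)/5 = 700/153 ≈ 4.575 in
Excess rainfall: 12.020 − 4.575 = 7.445 in; P > Ia so Q > 0
Q: (56953/7650)² ÷ (231953/7650) = 3243644209/1774440450 in (≈ 1.828 in)

Q = 3243644209/1774440450 in ≈ 1.828 in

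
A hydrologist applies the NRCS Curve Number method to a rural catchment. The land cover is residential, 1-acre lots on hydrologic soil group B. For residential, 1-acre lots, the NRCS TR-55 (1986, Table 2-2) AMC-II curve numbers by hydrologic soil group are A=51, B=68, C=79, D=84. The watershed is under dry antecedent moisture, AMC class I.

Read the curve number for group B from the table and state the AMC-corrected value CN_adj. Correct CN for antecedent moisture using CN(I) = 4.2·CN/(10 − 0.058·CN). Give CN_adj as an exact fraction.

CN_adj = 35700/757 ≈ 47.160

NRCS table: residential, 1-acre lots, soil group B → CN(II) = 68
Adjust CN=68 to AMC I: 4.2·68/(10 − 0.058·68) → (1428/5) ÷ (757/125) = 35700/757 ≈ 47.160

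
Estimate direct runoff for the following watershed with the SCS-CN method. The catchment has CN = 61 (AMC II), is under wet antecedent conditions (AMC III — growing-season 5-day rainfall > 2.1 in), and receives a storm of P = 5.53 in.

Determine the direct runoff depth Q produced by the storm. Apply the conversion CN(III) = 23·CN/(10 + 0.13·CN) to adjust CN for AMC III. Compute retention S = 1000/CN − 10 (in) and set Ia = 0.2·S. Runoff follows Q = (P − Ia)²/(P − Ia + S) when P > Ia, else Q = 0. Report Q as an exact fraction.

Adjust CN=61 to AMC III: 23·61/(10 + 0.13·61) → 1403 ÷ (1793/100) = 140300/1793 ≈ 78.249
S = 1000/(140300/1793) − 10 = 3900/1403 in ≈ 2.780 in
Initial abstraction Ia = S/5 = (3900/1403)/5 = 780/1403 ≈ 0.556 in
Excess rainfall: 5.530 − 0.556 = 4.974 in; P > Ia so Q > 0
Runoff Q = (P−Ia)²/(P−Ia+S) = (4.974)²/(4.974+2.780) = 487007183881/152626617700 ≈ 3.191 in

Q = 487007183881/152626617700 in ≈ 3.191 in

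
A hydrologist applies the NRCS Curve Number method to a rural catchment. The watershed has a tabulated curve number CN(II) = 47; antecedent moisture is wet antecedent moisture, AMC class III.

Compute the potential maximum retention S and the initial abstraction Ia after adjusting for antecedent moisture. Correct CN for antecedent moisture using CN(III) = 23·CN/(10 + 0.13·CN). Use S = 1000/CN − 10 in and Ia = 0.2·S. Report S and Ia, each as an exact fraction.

Wet (AMC III): CN(III) = 23·47/(10 + 0.13·47) = 1081/(1611/100) = 108100/1611 ≈ 67.101
S = 1000/(108100/1611) − 10 = 5300/1081 in ≈ 4.903 in
Ia = 0.2·(5300/1081) = 1060/1081 in ≈ 0.981 in

S = 5300/1081 in ≈ 4.903 in; Ia = 1060/1081 in ≈ 0.981 in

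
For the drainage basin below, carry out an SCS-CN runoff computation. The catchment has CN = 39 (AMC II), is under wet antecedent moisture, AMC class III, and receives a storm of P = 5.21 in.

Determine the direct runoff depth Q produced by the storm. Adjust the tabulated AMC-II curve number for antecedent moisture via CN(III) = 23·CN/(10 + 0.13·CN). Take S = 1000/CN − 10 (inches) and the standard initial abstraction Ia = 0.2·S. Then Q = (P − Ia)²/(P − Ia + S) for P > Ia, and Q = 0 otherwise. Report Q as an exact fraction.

Q = 119257643569/85693728900 in ≈ 1.392 in

Adjust CN=39 to AMC III: 23·39/(10 + 0.13·39) → 897 ÷ (1507/100) = 89700/1507 ≈ 59.522
Retention S: 1000/CN − 10 with CN=59.522 → S = 6100/897 ≈ 6.800 in
Ia = 0.2S: 0.2·6.800 = 1.360 in (exactly 1220/897)
Excess rainfall: 5.210 − 1.360 = 3.850 in; P > Ia so Q > 0
Q = (345337/89700)²/((345337/89700) + 6100/897) = (119257643569/8046090000)/(955337/89700) = 119257643569/85693728900 in ≈ 1.392 in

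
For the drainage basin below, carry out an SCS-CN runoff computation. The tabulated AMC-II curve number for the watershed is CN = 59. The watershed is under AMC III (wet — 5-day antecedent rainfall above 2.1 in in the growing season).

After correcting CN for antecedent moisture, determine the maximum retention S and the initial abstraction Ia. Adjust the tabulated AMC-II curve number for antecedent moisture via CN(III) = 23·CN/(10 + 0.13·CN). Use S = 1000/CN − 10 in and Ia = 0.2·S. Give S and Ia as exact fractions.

CN(III) from CN(II)=59: (23·59)/(10 + 0.13·59) = 135700/1767 ≈ 76.797
Max retention: S = 1000/(135700/1767) − 10 = 4100/1357 in (≈ 3.021 in)
Initial abstraction Ia = S/5 = (4100/1357)/5 = 820/1357 ≈ 0.604 in

S = 4100/1357 in ≈ 3.021 in; Ia = 820/1357 in ≈ 0.604 in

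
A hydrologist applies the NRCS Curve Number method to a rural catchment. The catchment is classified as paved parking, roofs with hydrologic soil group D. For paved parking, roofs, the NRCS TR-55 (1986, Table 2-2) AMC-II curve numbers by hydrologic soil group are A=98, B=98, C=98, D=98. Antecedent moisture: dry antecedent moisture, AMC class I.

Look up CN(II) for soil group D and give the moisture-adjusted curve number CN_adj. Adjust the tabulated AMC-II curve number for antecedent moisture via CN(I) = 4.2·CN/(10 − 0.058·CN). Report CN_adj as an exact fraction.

CN_adj = 102900/1079 ≈ 95.366

NRCS table: paved parking, roofs, soil group D → CN(II) = 98
Adjust CN=98 to AMC I: 4.2·98/(10 − 0.058·98) → (2058/5) ÷ (1079/250) = 102900/1079 ≈ 95.366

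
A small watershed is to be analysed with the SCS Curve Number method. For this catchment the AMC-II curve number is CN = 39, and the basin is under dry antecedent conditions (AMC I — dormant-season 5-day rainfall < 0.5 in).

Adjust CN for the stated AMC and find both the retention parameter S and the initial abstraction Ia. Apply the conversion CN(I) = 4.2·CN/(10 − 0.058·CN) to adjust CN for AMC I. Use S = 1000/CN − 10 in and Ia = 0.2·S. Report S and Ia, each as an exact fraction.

Dry (AMC I): CN(I) = 4.2·39/(10 − 0.058·39) = (819/5)/(3869/500) = 81900/3869 ≈ 21.168
Max retention: S = 1000/(81900/3869) − 10 = 30500/819 in (≈ 37.241 in)
Ia = 0.2·(30500/819) = 6100/819 in ≈ 7.448 in

S = 30500/819 in ≈ 37.241 in; Ia = 6100/819 in ≈ 7.448 in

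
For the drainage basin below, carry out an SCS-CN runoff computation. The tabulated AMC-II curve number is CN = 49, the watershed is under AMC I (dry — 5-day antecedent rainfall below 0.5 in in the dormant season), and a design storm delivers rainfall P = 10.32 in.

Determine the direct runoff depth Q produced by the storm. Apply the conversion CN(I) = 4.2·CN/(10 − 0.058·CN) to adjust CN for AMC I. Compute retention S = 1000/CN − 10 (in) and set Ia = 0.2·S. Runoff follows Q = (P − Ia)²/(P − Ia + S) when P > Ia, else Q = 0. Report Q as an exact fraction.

CN(I) from CN(II)=49: (4.2·49)/(10 − 0.058·49) = 34300/1193 ≈ 28.751
Retention S: 1000/CN − 10 with CN=28.751 → S = 8500/343 ≈ 24.781 in
Ia = 0.2S: 0.2·24.781 = 4.956 in (exactly 1700/343)
Since P=10.320 > Ia=4.956: effective rainfall P−Ia = 45994/8575 in
Q = (45994/8575)²/((45994/8575) + 8500/343) = (2115448036/73530625)/(258494/8575) = 1057724018/1108293025 in ≈ 0.954 in

Q = 1057724018/1108293025 in ≈ 0.954 in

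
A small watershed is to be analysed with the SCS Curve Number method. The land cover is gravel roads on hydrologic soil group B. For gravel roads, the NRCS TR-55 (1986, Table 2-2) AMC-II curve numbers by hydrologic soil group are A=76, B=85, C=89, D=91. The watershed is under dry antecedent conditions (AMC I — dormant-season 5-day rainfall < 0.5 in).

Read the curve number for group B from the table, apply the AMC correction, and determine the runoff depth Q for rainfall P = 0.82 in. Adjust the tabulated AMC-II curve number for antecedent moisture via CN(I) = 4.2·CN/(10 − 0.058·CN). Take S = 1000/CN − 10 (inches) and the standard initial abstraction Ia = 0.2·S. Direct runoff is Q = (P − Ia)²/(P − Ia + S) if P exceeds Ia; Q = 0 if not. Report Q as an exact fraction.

Q = 0 in ≈ 0.000 in

NRCS table: gravel roads, soil group B → CN(II) = 85
CN(I) from CN(II)=85: (4.2·85)/(10 − 0.058·85) = 11900/169 ≈ 70.414
Retention S: 1000/CN − 10 with CN=70.414 → S = 500/119 ≈ 4.202 in
Initial abstraction Ia = S/5 = (500/119)/5 = 100/119 ≈ 0.840 in
P = 0.820 ≤ Ia = 0.840 in: entire storm abstracted, Q = 0.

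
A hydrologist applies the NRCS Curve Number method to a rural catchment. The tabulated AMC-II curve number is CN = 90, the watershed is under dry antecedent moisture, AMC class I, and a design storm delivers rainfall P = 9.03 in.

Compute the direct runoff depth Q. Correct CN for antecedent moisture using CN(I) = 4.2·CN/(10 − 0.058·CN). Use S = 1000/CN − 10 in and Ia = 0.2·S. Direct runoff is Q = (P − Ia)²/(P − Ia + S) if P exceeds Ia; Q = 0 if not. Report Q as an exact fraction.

CN(I) from CN(II)=90: (4.2·90)/(10 − 0.058·90) = 18900/239 ≈ 79.079
S = 1000/(18900/239) − 10 = 500/189 in ≈ 2.646 in
Initial abstraction Ia = S/5 = (500/189)/5 = 100/189 ≈ 0.529 in
Excess rainfall: 9.030 − 0.529 = 8.501 in; P > Ia so Q > 0
Q: (160667/18900)² ÷ (210667/18900) = 25813884889/3981606300 in (≈ 6.483 in)

Q = 25813884889/3981606300 in ≈ 6.483 in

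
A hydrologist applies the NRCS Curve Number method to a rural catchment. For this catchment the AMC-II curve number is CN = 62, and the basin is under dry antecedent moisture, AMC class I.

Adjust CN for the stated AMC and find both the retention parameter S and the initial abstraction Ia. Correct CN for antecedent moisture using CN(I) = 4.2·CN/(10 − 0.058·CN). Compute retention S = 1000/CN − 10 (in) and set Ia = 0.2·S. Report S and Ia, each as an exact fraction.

Adjust CN=62 to AMC I: 4.2·62/(10 − 0.058·62) → (1302/5) ÷ (1601/250) = 65100/1601 ≈ 40.662
Max retention: S = 1000/(65100/1601) − 10 = 9500/651 in (≈ 14.593 in)
Ia = 0.2·(9500/651) = 1900/651 in ≈ 2.919 in

S = 9500/651 in ≈ 14.593 in; Ia = 1900/651 in ≈ 2.919 in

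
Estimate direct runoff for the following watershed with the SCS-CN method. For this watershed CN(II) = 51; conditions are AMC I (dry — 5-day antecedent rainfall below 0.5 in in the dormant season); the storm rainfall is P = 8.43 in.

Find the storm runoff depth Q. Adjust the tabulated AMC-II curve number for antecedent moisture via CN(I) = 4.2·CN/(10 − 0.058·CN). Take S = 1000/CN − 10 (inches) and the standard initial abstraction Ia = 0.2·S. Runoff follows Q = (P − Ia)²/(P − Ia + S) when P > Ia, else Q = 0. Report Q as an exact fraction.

Q = 3478522441/6257378700 in ≈ 0.556 in

CN(I) from CN(II)=51: (4.2·51)/(10 − 0.058·51) = 15300/503 ≈ 30.417
Retention S: 1000/CN − 10 with CN=30.417 → S = 3500/153 ≈ 22.876 in
Ia = 0.2S: 0.2·22.876 = 4.575 in (exactly 700/153)
P − Ia = 8.430 − 4.575 = 58979/15300 ≈ 3.855 in (> 0, runoff occurs)
Runoff Q = (P−Ia)²/(P−Ia+S) = (3.855)²/(3.855+22.876) = 3478522441/6257378700 ≈ 0.556 in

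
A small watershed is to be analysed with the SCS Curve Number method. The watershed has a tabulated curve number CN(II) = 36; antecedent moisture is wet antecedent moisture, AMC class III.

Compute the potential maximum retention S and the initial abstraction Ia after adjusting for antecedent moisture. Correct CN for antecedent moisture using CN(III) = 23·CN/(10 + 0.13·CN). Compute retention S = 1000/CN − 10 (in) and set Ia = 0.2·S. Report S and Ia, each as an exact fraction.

Adjust CN=36 to AMC III: 23·36/(10 + 0.13·36) → 828 ÷ (367/25) = 20700/367 ≈ 56.403
S = 1000/(20700/367) − 10 = 1600/207 in ≈ 7.729 in
Ia = 0.2·(1600/207) = 320/207 in ≈ 1.546 in

S = 1600/207 in ≈ 7.729 in; Ia = 320/207 in ≈ 1.546 in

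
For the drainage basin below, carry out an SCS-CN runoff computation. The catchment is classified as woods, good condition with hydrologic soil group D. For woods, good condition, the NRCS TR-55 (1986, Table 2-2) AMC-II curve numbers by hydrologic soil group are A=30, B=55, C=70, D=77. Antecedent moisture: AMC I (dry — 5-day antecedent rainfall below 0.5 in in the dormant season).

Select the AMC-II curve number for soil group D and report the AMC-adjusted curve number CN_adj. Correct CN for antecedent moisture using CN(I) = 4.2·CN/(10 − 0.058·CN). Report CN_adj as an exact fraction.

CN_adj = 161700/2767 ≈ 58.439

NRCS table: woods, good condition, soil group D → CN(II) = 77
Dry (AMC I): CN(I) = 4.2·77/(10 − 0.058·77) = (1617/5)/(2767/500) = 161700/2767 ≈ 58.439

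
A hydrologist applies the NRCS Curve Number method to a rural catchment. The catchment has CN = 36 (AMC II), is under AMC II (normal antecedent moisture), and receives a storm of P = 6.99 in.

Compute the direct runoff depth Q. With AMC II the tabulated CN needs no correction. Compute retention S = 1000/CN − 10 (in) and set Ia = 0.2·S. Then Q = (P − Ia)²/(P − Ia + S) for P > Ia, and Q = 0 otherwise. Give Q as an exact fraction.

Average conditions: CN = 36 (no AMC adjustment).
Max retention: S = 1000/36 − 10 = 160/9 in (≈ 17.778 in)
Initial abstraction Ia = S/5 = (160/9)/5 = 32/9 ≈ 3.556 in
Excess rainfall: 6.990 − 3.556 = 3.434 in; P > Ia so Q > 0
Q: (3091/900)² ÷ (19091/900) = 9554281/17181900 in (≈ 0.556 in)

Q = 9554281/17181900 in ≈ 0.556 in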